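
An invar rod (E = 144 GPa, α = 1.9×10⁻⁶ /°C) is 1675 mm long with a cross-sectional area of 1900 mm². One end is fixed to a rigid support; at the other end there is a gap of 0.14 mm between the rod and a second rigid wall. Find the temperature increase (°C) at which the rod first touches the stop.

Contact occurs when the free expansion equals the gap: αΔT L = 0.14 mm.
ΔT = 0.14 / (1.9×10⁻⁶ × 1675) = 43.99 °C.

ΔT ≈ 44 °C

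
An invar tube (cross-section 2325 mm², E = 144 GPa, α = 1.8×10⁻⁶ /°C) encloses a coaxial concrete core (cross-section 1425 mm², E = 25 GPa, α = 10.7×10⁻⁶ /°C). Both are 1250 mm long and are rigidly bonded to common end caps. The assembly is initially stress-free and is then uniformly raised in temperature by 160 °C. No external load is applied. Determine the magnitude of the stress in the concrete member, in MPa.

Equilibrium of a rigid end plate with no external load gives equal and opposite internal forces ±P in the two members. Since α_{concrete} > α_{invar}, heating drives the concrete into compression and the invar into tension.
Equating the net (thermal + elastic) strains gives |α₁ − α₂|·ΔT = P·[1/(A₁E₁) + 1/(A₂E₂)].
|α₁ − α₂|·ΔT = 8.9×10⁻⁶ × 160 = 0.001424.
1/(A₁E₁) + 1/(A₂E₂) = 1/(2325×144×10³) + 1/(1425×25×10³) = 3.106×10⁻⁸ N⁻¹.
P = 0.001424 / 3.106×10⁻⁸ = 45850 N = 45.85 kN.
σ_{concrete} = P/A₂ = 45850/1425 = 32.18 MPa, compressive.

σ ≈ 32.2 MPa (compressive)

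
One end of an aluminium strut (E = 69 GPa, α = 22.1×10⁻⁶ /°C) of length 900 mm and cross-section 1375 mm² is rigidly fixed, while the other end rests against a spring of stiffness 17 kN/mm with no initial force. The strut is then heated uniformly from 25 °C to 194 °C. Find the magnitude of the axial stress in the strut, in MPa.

Free thermal expansion: δ_free = αΔT L = 22.1×10⁻⁶ × 169 × 900 = 3.361 mm.
With a force P in the spring, the elastic change of the strut is PL/(AE) and that of the spring is P/k; compatibility requires their sum to equal δ_free.
So P = δ_free / [L/(AE) + 1/k] = 3.361 / [ 900/(1375×69×10³) + 1/(17×10³) ].
P = 3.361 / 6.831×10⁻⁵ = 49210 N.
σ = P/A = 49210/1375 = 35.79 MPa.

σ ≈ 35.8 MPa (compressive)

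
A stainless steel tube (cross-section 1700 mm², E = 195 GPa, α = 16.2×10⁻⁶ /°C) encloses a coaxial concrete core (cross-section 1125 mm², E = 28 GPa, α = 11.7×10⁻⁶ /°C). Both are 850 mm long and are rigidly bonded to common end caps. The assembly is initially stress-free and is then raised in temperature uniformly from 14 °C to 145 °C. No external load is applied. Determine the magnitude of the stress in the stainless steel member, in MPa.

σ ≈ 9.98 MPa (compressive)

Both members must finish at the same length. With the larger α, the stainless steel tends to over-expand; the plates restrain it, putting the stainless steel in compression and the concrete in tension. With no external load the two internal forces are equal and opposite, magnitude P.
Compatibility of the two members (thermal + elastic change equal): (α₁ − α₂)ΔT = P·[1/(A₁E₁) + 1/(A₂E₂)].
|α₁ − α₂|·ΔT = 4.5×10⁻⁶ × 131 = 0.0005895.
1/(A₁E₁) + 1/(A₂E₂) = 1/(1700×195×10³) + 1/(1125×28×10³) = 3.476×10⁻⁸ N⁻¹.
So P = 0.0005895 / 3.476×10⁻⁸ = 16.96 kN.
σ_{stainless steel} = P/A₁ = 16960/1700 = 9.975 MPa, compressive.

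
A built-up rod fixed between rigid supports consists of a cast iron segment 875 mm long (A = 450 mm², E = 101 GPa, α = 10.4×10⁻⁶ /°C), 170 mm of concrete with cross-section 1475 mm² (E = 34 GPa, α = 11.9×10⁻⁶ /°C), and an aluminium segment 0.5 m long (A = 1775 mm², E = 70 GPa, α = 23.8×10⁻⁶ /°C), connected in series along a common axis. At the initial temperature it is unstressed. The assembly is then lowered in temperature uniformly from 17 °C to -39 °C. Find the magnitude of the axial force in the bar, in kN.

With the walls removed the bar would change length by δ_free = Σ αᵢΔT Lᵢ = 10.4×10⁻⁶×56×875 + 11.9×10⁻⁶×56×170 + 23.8×10⁻⁶×56×500 = 1.289 mm.
Since the ends are fixed, an axial force P builds up, equal in every segment, with P · Σ Lᵢ/(AᵢEᵢ) = δ_free.
Σ Lᵢ/(AᵢEᵢ) = 875/(450×101×10³) + 170/(1475×34×10³) + 500/(1775×70×10³) = 2.667×10⁻⁵ mm/N.
Hence P = δ_free / Σ(L/AE) = 1.289/2.667×10⁻⁵ = 48.35 kN (tensile).

P ≈ 48.3 kN (tensile)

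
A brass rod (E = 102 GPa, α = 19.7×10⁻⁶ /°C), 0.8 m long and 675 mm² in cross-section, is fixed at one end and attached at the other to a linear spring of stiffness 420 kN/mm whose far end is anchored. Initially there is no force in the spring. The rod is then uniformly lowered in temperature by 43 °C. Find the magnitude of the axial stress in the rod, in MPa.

σ ≈ 71.7 MPa (tensile)

Free thermal contraction: δ_free = αΔT L = 19.7×10⁻⁶ × 43 × 800 = 0.6777 mm.
With a force P in the spring, the elastic change of the rod is PL/(AE) and that of the spring is P/k; compatibility requires their sum to equal δ_free.
So P = δ_free / [L/(AE) + 1/k] = 0.6777 / [ 800/(675×102×10³) + 1/(420×10³) ].
P = 0.6777 / 1.4×10⁻⁵ = 48400 N.
σ = P/A = 48400/675 = 71.71 MPa.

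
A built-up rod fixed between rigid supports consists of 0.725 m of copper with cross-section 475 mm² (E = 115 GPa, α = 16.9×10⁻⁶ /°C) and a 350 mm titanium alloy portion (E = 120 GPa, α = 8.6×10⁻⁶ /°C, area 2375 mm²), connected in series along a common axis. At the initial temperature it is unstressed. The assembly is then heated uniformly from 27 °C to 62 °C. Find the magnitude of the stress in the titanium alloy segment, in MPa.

σ ≈ 15.5 MPa (compressive)

With the walls removed the bar would change length by δ_free = Σ αᵢΔT Lᵢ = 16.9×10⁻⁶×35×725 + 8.6×10⁻⁶×35×350 = 0.5342 mm.
The walls prevent any net length change, so an axial force P (same in every segment) develops. Compatibility: P · Σ Lᵢ/(AᵢEᵢ) = δ_free.
Σ Lᵢ/(AᵢEᵢ) = 725/(475×115×10³) + 350/(2375×120×10³) = 1.45×10⁻⁵ mm/N.
So P = 0.5342 / 1.45×10⁻⁵ = 36.84 kN, compressive.
σ_{titanium alloy} = P / A = 36840 / 2375 = 15.51 MPa.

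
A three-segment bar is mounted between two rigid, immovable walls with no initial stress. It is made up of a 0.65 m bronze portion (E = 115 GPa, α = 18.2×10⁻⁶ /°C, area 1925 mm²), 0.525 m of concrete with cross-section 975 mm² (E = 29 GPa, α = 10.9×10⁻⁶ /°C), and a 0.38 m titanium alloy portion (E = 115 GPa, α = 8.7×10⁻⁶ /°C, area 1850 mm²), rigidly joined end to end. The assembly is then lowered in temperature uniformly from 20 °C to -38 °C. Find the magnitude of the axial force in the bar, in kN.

With the walls removed the bar would change length by δ_free = Σ αᵢΔT Lᵢ = 18.2×10⁻⁶×58×650 + 10.9×10⁻⁶×58×525 + 8.7×10⁻⁶×58×380 = 1.21 mm.
The rigid supports impose zero overall length change; the single axial force P common to all segments must satisfy P Σ Lᵢ/(AᵢEᵢ) = δ_free.
Σ Lᵢ/(AᵢEᵢ) = 650/(1925×115×10³) + 525/(975×29×10³) + 380/(1850×115×10³) = 2.329×10⁻⁵ mm/N.
So P = 1.21 / 2.329×10⁻⁵ = 51.94 kN, tensile.

P ≈ 51.9 kN (tensile)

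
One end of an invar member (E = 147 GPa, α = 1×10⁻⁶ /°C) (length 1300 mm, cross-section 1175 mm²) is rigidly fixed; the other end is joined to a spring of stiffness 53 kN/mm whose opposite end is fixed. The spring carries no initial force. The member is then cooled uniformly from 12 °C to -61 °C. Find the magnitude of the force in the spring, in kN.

P ≈ 3.6 kN

If the spring were absent the member would shorten by αΔT L = 1×10⁻⁶ × 73 × 1300 = 0.0949 mm.
With a force P in the spring, the elastic change of the member is PL/(AE) and that of the spring is P/k; compatibility requires their sum to equal δ_free.
So P = δ_free / [L/(AE) + 1/k] = 0.0949 / [ 1300/(1175×147×10³) + 1/(53×10³) ].
P = 0.0949 / 2.639×10⁻⁵ = 3595 N.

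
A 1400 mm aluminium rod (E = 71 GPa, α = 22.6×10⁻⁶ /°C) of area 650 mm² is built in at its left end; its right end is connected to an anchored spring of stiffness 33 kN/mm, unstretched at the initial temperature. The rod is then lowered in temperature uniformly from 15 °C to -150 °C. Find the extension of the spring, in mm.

δ ≈ 2.61 mm

The unrestrained thermal change is αΔT L = 22.6×10⁻⁶ × 165 × 1400 = 5.221 mm.
With a force P in the spring, the elastic change of the rod is PL/(AE) and that of the spring is P/k; compatibility requires their sum to equal δ_free.
P [ L/(AE) + 1/k ] = δ_free → P [ 1400/(650×71×10³) + 1/(33×10³) ] = 5.221.
P = 5.221 / 6.064×10⁻⁵ = 86090 N.
Spring extension = P/k = 86090/(33×10³) = 2.609 mm.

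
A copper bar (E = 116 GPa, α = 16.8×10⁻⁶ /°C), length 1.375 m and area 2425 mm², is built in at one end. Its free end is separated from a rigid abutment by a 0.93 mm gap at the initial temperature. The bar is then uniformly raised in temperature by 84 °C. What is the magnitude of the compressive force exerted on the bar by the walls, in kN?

P ≈ 207 kN

Unrestrained expansion: δ_free = αΔT L = 16.8×10⁻⁶ × 84 × 1375 = 1.94 mm.
This exceeds the 0.93 mm gap, so the wall pushes back. The portion of expansion that must be recovered elastically is δ_free − gap = 1.94 − 0.93 = 1.01 mm.
Compatibility: PL/(AE) = 1.01 mm, so σ = P/A = E × (1.01/1375) = 85.24 MPa.
P = σA = 85.24 × 2425 = 206.7 kN.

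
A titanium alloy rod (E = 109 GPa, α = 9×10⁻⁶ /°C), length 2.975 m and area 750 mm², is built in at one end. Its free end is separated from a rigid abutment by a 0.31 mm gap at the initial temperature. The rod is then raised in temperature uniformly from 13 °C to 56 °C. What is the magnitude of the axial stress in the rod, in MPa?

σ ≈ 30.8 MPa (compressive)

Free thermal elongation = αΔT L = 9×10⁻⁶ × 43 × 2975 = 1.151 mm.
This exceeds the 0.31 mm gap, so the wall pushes back. The portion of expansion that must be recovered elastically is δ_free − gap = 1.151 − 0.31 = 0.8413 mm.
Compatibility: PL/(AE) = 0.8413 mm, so σ = P/A = E × (0.8413/2975) = 30.83 MPa.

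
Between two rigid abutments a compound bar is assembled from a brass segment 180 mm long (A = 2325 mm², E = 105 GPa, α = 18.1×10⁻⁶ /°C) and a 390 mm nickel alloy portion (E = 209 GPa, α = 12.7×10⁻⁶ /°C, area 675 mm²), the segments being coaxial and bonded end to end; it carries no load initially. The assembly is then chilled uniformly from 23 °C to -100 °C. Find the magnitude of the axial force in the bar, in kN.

Free thermal contraction of the whole bar: Σ αᵢΔT Lᵢ = 18.1×10⁻⁶×123×180 + 12.7×10⁻⁶×123×390 = 1.01 mm.
Since the ends are fixed, an axial force P builds up, equal in every segment, with P · Σ Lᵢ/(AᵢEᵢ) = δ_free.
The series flexibility is Σ Lᵢ/(AᵢEᵢ) = 180/(2325×105×10³) + 390/(675×209×10³) = 3.502×10⁻⁶ mm/N.
So P = 1.01 / 3.502×10⁻⁶ = 288.4 kN, tensile.

P ≈ 288 kN (tensile)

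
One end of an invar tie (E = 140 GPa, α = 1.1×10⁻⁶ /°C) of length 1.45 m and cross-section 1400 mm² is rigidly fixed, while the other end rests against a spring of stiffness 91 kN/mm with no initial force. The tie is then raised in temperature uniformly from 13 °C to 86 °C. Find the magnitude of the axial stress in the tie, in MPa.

σ ≈ 4.52 MPa (compressive)

Free thermal expansion: δ_free = αΔT L = 1.1×10⁻⁶ × 73 × 1450 = 0.1164 mm.
Let P be the compressive force at the spring. The tie shortens elastically by PL/(AE) and the spring compresses by P/k; together these equal δ_free.
So P = δ_free / [L/(AE) + 1/k] = 0.1164 / [ 1450/(1400×140×10³) + 1/(91×10³) ].
P = 0.1164 / 1.839×10⁻⁵ = 6332 N.
σ = P/A = 6332/1400 = 4.523 MPa.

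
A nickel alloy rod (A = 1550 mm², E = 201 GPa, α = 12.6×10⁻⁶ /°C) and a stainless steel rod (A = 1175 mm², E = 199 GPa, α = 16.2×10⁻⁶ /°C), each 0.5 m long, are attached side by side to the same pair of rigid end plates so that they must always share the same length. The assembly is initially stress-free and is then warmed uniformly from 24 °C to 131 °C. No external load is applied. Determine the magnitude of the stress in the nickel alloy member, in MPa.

σ ≈ 33.2 MPa (tensile)

The stainless steel has the larger α, so on heating it would change length more than the nickel alloy if both were free. The rigid plates force a common final length, so the stainless steel is put into compression and the nickel alloy into tension, with equal and opposite forces P (no external load).
Equating the net (thermal + elastic) strains gives |α₁ − α₂|·ΔT = P·[1/(A₁E₁) + 1/(A₂E₂)].
|α₁ − α₂|·ΔT = 3.6×10⁻⁶ × 107 = 0.0003852.
1/(A₁E₁) + 1/(A₂E₂) = 1/(1550×201×10³) + 1/(1175×199×10³) = 7.486×10⁻⁹ N⁻¹.
So P = 0.0003852 / 7.486×10⁻⁹ = 51.45 kN.
σ_{nickel alloy} = P/A₁ = 51450/1550 = 33.2 MPa, tensile.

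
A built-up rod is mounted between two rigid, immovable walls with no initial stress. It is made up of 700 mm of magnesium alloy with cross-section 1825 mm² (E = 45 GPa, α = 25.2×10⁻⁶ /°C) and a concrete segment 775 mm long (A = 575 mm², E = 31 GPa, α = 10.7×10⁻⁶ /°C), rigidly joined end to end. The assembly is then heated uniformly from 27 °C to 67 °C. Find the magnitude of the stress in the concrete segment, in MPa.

σ ≈ 34.7 MPa (compressive)

With the walls removed the bar would change length by δ_free = Σ αᵢΔT Lᵢ = 25.2×10⁻⁶×40×700 + 10.7×10⁻⁶×40×775 = 1.037 mm.
The walls prevent any net length change, so an axial force P (same in every segment) develops. Compatibility: P · Σ Lᵢ/(AᵢEᵢ) = δ_free.
Σ Lᵢ/(AᵢEᵢ) = 700/(1825×45×10³) + 775/(575×31×10³) = 5.2×10⁻⁵ mm/N.
P = 1.037 / 5.2×10⁻⁵ = 19950 N = 19.95 kN, compressive.
σ_{concrete} = P / A = 19950 / 575 = 34.69 MPa.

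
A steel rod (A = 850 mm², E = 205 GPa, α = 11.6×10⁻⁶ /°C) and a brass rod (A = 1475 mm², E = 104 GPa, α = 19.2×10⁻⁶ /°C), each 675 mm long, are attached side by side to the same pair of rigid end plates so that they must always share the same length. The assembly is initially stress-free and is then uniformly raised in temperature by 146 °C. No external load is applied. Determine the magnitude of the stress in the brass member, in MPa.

Equilibrium of a rigid end plate with no external load gives equal and opposite internal forces ±P in the two members. Since α_{brass} > α_{steel}, heating drives the brass into compression and the steel into tension.
Setting the final lengths equal and cancelling L: (α₁ − α₂)ΔT = P/(A₁E₁) + P/(A₂E₂).
|α₁ − α₂|·ΔT = 7.6×10⁻⁶ × 146 = 0.00111.
1/(A₁E₁) + 1/(A₂E₂) = 1/(850×205×10³) + 1/(1475×104×10³) = 1.226×10⁻⁸ N⁻¹.
P = 0.00111 / 1.226×10⁻⁸ = 90520 N = 90.52 kN.
σ_{brass} = P/A₂ = 90520/1475 = 61.37 MPa, compressive.

σ ≈ 61.4 MPa (compressive)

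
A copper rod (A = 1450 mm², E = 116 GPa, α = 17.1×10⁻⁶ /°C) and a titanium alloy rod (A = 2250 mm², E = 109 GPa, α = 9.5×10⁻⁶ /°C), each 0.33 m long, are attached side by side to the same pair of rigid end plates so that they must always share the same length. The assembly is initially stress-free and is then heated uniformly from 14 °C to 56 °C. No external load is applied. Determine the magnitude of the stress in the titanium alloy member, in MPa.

σ ≈ 14.2 MPa (tensile)

Both members must finish at the same length. With the larger α, the copper tends to over-expand; the plates restrain it, putting the copper in compression and the titanium alloy in tension. With no external load the two internal forces are equal and opposite, magnitude P.
Compatibility of the two members (thermal + elastic change equal): (α₁ − α₂)ΔT = P·[1/(A₁E₁) + 1/(A₂E₂)].
|α₁ − α₂|·ΔT = 7.6×10⁻⁶ × 42 = 0.0003192.
1/(A₁E₁) + 1/(A₂E₂) = 1/(1450×116×10³) + 1/(2250×109×10³) = 1.002×10⁻⁸ N⁻¹.
So P = 0.0003192 / 1.002×10⁻⁸ = 31.85 kN.
σ_{titanium alloy} = P/A₂ = 31850/2250 = 14.15 MPa, tensile.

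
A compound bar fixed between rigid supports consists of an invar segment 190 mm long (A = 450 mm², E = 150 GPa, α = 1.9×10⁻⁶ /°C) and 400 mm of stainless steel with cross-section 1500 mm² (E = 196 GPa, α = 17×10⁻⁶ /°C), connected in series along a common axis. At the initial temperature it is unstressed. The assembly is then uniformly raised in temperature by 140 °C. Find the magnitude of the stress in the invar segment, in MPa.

Free thermal expansion of the whole bar: Σ αᵢΔT Lᵢ = 1.9×10⁻⁶×140×190 + 17×10⁻⁶×140×400 = 1.003 mm.
The rigid supports impose zero overall length change; the single axial force P common to all segments must satisfy P Σ Lᵢ/(AᵢEᵢ) = δ_free.
The series flexibility is Σ Lᵢ/(AᵢEᵢ) = 190/(450×150×10³) + 400/(1500×196×10³) = 4.175×10⁻⁶ mm/N.
Hence P = δ_free / Σ(L/AE) = 1.003/4.175×10⁻⁶ = 240.1 kN (compressive).
σ_{invar} = P / A = 240100 / 450 = 533.6 MPa.

σ ≈ 534 MPa (compressive)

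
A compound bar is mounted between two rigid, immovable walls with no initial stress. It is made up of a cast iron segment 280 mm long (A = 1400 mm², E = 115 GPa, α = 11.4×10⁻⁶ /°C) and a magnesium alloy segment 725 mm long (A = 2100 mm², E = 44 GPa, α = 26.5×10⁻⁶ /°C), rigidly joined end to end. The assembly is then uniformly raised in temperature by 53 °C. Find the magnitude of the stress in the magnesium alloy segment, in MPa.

If the supports were absent, the total length change would be Σ αᵢΔT Lᵢ = 11.4×10⁻⁶×53×280 + 26.5×10⁻⁶×53×725 = 1.187 mm.
The walls prevent any net length change, so an axial force P (same in every segment) develops. Compatibility: P · Σ Lᵢ/(AᵢEᵢ) = δ_free.
The series flexibility is Σ Lᵢ/(AᵢEᵢ) = 280/(1400×115×10³) + 725/(2100×44×10³) = 9.585×10⁻⁶ mm/N.
P = 1.187 / 9.585×10⁻⁶ = 123900 N = 123.9 kN, compressive.
σ_{magnesium alloy} = P / A = 123900 / 2100 = 58.99 MPa.

σ ≈ 59 MPa (compressive)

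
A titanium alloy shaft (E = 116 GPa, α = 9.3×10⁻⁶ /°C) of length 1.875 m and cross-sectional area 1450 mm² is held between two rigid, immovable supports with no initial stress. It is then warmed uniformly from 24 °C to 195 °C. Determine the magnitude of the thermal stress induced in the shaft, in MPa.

σ ≈ 184 MPa (compressive)

With length fixed, the mechanical strain must cancel the thermal strain αΔT = 9.3×10⁻⁶ × 171 = 1590.3×10⁻⁶.
The stress required to suppress this strain is σ = Eε = 116×10³ × 1590.3×10⁻⁶ = 184.5 MPa, compressive since the shaft is trying to expand.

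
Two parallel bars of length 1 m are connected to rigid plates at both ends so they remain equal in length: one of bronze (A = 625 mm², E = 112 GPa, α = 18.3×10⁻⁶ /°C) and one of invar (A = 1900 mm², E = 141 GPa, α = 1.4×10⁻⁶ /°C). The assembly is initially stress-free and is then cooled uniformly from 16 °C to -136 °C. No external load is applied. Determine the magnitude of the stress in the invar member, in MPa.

σ ≈ 75 MPa (compressive)

Equilibrium of a rigid end plate with no external load gives equal and opposite internal forces ±P in the two members. Since α_{bronze} > α_{invar}, cooling drives the bronze into tension and the invar into compression.
Compatibility of the two members (thermal + elastic change equal): (α₁ − α₂)ΔT = P·[1/(A₁E₁) + 1/(A₂E₂)].
|α₁ − α₂|·ΔT = 16.9×10⁻⁶ × 152 = 0.002569.
1/(A₁E₁) + 1/(A₂E₂) = 1/(625×112×10³) + 1/(1900×141×10³) = 1.802×10⁻⁸ N⁻¹.
So P = 0.002569 / 1.802×10⁻⁸ = 142.6 kN.
σ_{invar} = P/A₂ = 142600/1900 = 75.03 MPa, compressive.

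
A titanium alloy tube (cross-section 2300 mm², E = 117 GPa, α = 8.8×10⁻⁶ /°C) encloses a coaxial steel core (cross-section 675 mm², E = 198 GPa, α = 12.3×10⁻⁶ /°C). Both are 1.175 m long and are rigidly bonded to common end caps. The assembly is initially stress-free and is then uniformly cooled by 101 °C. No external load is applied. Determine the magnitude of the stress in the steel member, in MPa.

σ ≈ 46.8 MPa (tensile)

Both members must finish at the same length. With the larger α, the steel tends to over-contract; the plates restrain it, putting the steel in tension and the titanium alloy in compression. With no external load the two internal forces are equal and opposite, magnitude P.
Equating the net (thermal + elastic) strains gives |α₁ − α₂|·ΔT = P·[1/(A₁E₁) + 1/(A₂E₂)].
|α₁ − α₂|·ΔT = 3.5×10⁻⁶ × 101 = 0.0003535.
1/(A₁E₁) + 1/(A₂E₂) = 1/(2300×117×10³) + 1/(675×198×10³) = 1.12×10⁻⁸ N⁻¹.
So P = 0.0003535 / 1.12×10⁻⁸ = 31.57 kN.
σ_{steel} = P/A₂ = 31570/675 = 46.77 MPa, tensile.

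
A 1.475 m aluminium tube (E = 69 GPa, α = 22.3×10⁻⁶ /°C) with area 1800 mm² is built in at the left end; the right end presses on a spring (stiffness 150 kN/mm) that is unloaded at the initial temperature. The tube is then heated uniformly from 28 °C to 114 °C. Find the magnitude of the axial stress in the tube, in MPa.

σ ≈ 84.8 MPa (compressive)

The unrestrained thermal change is αΔT L = 22.3×10⁻⁶ × 86 × 1475 = 2.829 mm.
Let P be the compressive force at the spring. The tube shortens elastically by PL/(AE) and the spring compresses by P/k; together these equal δ_free.
So P = δ_free / [L/(AE) + 1/k] = 2.829 / [ 1475/(1800×69×10³) + 1/(150×10³) ].
P = 2.829 / 1.854×10⁻⁵ = 152600 N.
σ = P/A = 152600/1800 = 84.75 MPa.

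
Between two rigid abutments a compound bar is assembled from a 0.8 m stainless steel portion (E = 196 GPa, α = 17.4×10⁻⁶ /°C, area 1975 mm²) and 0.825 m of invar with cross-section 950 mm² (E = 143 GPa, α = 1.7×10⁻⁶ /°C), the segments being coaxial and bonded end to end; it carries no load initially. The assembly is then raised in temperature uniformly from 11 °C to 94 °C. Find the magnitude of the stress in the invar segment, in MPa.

σ ≈ 164 MPa (compressive)

With the walls removed the bar would change length by δ_free = Σ αᵢΔT Lᵢ = 17.4×10⁻⁶×83×800 + 1.7×10⁻⁶×83×825 = 1.272 mm.
The walls prevent any net length change, so an axial force P (same in every segment) develops. Compatibility: P · Σ Lᵢ/(AᵢEᵢ) = δ_free.
Σ Lᵢ/(AᵢEᵢ) = 800/(1975×196×10³) + 825/(950×143×10³) = 8.14×10⁻⁶ mm/N.
So P = 1.272 / 8.14×10⁻⁶ = 156.2 kN, compressive.
σ_{invar} = P / A = 156200 / 950 = 164.5 MPa.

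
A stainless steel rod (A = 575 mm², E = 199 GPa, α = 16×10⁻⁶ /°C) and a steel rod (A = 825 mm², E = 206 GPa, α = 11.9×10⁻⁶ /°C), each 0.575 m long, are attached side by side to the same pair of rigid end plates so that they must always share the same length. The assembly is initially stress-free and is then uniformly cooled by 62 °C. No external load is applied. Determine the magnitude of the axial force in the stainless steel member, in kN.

The stainless steel has the larger α, so on cooling it would change length more than the steel if both were free. The rigid plates force a common final length, so the stainless steel is put into tension and the steel into compression, with equal and opposite forces P (no external load).
Equating the net (thermal + elastic) strains gives |α₁ − α₂|·ΔT = P·[1/(A₁E₁) + 1/(A₂E₂)].
|α₁ − α₂|·ΔT = 4.1×10⁻⁶ × 62 = 0.0002542.
1/(A₁E₁) + 1/(A₂E₂) = 1/(575×199×10³) + 1/(825×206×10³) = 1.462×10⁻⁸ N⁻¹.
So P = 0.0002542 / 1.462×10⁻⁸ = 17.38 kN.

P ≈ 17.4 kN (tensile in the stainless steel)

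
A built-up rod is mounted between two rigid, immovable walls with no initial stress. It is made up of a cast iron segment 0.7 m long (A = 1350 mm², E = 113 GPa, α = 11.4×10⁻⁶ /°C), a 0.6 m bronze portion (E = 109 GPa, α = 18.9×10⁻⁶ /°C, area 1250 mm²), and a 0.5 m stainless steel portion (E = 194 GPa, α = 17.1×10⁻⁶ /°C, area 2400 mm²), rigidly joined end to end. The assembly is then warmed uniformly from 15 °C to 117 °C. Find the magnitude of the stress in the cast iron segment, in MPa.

If the supports were absent, the total length change would be Σ αᵢΔT Lᵢ = 11.4×10⁻⁶×102×700 + 18.9×10⁻⁶×102×600 + 17.1×10⁻⁶×102×500 = 2.843 mm.
The rigid supports impose zero overall length change; the single axial force P common to all segments must satisfy P Σ Lᵢ/(AᵢEᵢ) = δ_free.
Σ Lᵢ/(AᵢEᵢ) = 700/(1350×113×10³) + 600/(1250×109×10³) + 500/(2400×194×10³) = 1.007×10⁻⁵ mm/N.
Hence P = δ_free / Σ(L/AE) = 2.843/1.007×10⁻⁵ = 282.4 kN (compressive).
σ_{cast iron} = P / A = 282400 / 1350 = 209.2 MPa.

σ ≈ 209 MPa (compressive)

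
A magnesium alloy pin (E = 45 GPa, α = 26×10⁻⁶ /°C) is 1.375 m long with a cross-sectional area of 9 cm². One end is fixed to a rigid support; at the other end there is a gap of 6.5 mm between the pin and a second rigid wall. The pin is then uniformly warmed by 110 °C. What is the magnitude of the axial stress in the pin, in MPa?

If the wall were absent the pin would grow by αΔT L = 26×10⁻⁶ × 110 × 1375 = 3.932 mm.
This is smaller than the 6.5 mm clearance, so the pin expands freely without reaching the stop — the stress is zero.

σ ≈ 0 MPa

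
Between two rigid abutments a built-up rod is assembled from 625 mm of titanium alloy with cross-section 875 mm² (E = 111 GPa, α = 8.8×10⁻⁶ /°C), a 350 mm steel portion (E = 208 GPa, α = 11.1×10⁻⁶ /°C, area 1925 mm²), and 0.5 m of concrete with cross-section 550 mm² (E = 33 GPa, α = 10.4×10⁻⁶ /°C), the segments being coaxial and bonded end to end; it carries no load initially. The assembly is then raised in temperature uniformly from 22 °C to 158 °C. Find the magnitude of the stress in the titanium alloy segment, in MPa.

Free thermal expansion of the whole bar: Σ αᵢΔT Lᵢ = 8.8×10⁻⁶×136×625 + 11.1×10⁻⁶×136×350 + 10.4×10⁻⁶×136×500 = 1.984 mm.
The rigid supports impose zero overall length change; the single axial force P common to all segments must satisfy P Σ Lᵢ/(AᵢEᵢ) = δ_free.
The series flexibility is Σ Lᵢ/(AᵢEᵢ) = 625/(875×111×10³) + 350/(1925×208×10³) + 500/(550×33×10³) = 3.486×10⁻⁵ mm/N.
P = 1.984 / 3.486×10⁻⁵ = 56910 N = 56.91 kN, compressive.
σ_{titanium alloy} = P / A = 56910 / 875 = 65.03 MPa.

σ ≈ 65 MPa (compressive)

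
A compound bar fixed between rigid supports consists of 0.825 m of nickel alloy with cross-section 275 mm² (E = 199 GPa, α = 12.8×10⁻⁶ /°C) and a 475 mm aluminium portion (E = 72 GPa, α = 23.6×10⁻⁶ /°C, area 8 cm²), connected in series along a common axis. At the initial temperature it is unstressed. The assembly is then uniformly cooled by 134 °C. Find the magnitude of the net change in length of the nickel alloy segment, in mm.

|ΔL| ≈ 0.471 mm

Free thermal contraction of the whole bar: Σ αᵢΔT Lᵢ = 12.8×10⁻⁶×134×825 + 23.6×10⁻⁶×134×475 = 2.917 mm.
The rigid supports impose zero overall length change; the single axial force P common to all segments must satisfy P Σ Lᵢ/(AᵢEᵢ) = δ_free.
The series flexibility is Σ Lᵢ/(AᵢEᵢ) = 825/(275×199×10³) + 475/(800×72×10³) = 2.332×10⁻⁵ mm/N.
So P = 2.917 / 2.332×10⁻⁵ = 125.1 kN, tensile.
For the nickel alloy segment, free thermal change = 12.8×10⁻⁶×134×825 = 1.415 mm and elastic change from P = 125100×825/(275×199×10³) = 1.886 mm; these oppose, so the net change is 0.471 mm (segment lengthens).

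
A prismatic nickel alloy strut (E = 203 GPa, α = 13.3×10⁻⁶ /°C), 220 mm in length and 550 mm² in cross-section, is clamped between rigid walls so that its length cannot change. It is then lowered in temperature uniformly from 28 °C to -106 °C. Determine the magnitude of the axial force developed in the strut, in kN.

P ≈ 199 kN (tensile)

The ends cannot move, so σ = EαΔT = 203×10³ × 13.3×10⁻⁶ × 134 = 361.8 MPa.
Then P = σA = 361.8 × 550 mm² = 199 kN, tensile.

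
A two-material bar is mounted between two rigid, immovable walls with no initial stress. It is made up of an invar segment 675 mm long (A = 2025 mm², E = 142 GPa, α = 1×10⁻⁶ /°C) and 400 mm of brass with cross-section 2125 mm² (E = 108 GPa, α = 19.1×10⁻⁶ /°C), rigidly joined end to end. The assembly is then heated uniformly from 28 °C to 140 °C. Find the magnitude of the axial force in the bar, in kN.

With the walls removed the bar would change length by δ_free = Σ αᵢΔT Lᵢ = 1×10⁻⁶×112×675 + 19.1×10⁻⁶×112×400 = 0.9313 mm.
The walls prevent any net length change, so an axial force P (same in every segment) develops. Compatibility: P · Σ Lᵢ/(AᵢEᵢ) = δ_free.
Σ Lᵢ/(AᵢEᵢ) = 675/(2025×142×10³) + 400/(2125×108×10³) = 4.09×10⁻⁶ mm/N.
So P = 0.9313 / 4.09×10⁻⁶ = 227.7 kN, compressive.

P ≈ 228 kN (compressive)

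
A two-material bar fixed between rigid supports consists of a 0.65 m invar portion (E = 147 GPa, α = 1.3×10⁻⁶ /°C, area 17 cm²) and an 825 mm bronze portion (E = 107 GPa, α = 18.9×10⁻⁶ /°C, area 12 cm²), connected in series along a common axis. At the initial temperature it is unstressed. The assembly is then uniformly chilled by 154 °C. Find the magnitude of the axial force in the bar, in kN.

Free thermal contraction of the whole bar: Σ αᵢΔT Lᵢ = 1.3×10⁻⁶×154×650 + 18.9×10⁻⁶×154×825 = 2.531 mm.
The walls prevent any net length change, so an axial force P (same in every segment) develops. Compatibility: P · Σ Lᵢ/(AᵢEᵢ) = δ_free.
The series flexibility is Σ Lᵢ/(AᵢEᵢ) = 650/(1700×147×10³) + 825/(1200×107×10³) = 9.026×10⁻⁶ mm/N.
Hence P = δ_free / Σ(L/AE) = 2.531/9.026×10⁻⁶ = 280.4 kN (tensile).

P ≈ 280 kN (tensile)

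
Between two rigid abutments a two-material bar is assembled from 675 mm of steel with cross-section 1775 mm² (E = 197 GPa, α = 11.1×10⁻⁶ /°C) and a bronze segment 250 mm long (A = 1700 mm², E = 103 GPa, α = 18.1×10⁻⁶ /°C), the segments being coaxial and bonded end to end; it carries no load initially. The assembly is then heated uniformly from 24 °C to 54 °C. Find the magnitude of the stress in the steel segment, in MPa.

If the supports were absent, the total length change would be Σ αᵢΔT Lᵢ = 11.1×10⁻⁶×30×675 + 18.1×10⁻⁶×30×250 = 0.3605 mm.
The rigid supports impose zero overall length change; the single axial force P common to all segments must satisfy P Σ Lᵢ/(AᵢEᵢ) = δ_free.
The series flexibility is Σ Lᵢ/(AᵢEᵢ) = 675/(1775×197×10³) + 250/(1700×103×10³) = 3.358×10⁻⁶ mm/N.
P = 0.3605 / 3.358×10⁻⁶ = 107400 N = 107.4 kN, compressive.
σ_{steel} = P / A = 107400 / 1775 = 60.48 MPa.

σ ≈ 60.5 MPa (compressive)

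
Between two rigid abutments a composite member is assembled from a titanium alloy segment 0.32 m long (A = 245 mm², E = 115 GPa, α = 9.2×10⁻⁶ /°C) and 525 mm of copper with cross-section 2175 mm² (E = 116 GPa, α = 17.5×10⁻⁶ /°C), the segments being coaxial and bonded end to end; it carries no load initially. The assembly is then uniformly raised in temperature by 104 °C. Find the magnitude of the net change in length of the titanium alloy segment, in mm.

If the supports were absent, the total length change would be Σ αᵢΔT Lᵢ = 9.2×10⁻⁶×104×320 + 17.5×10⁻⁶×104×525 = 1.262 mm.
Since the ends are fixed, an axial force P builds up, equal in every segment, with P · Σ Lᵢ/(AᵢEᵢ) = δ_free.
The series flexibility is Σ Lᵢ/(AᵢEᵢ) = 320/(245×115×10³) + 525/(2175×116×10³) = 1.344×10⁻⁵ mm/N.
P = 1.262 / 1.344×10⁻⁵ = 93890 N = 93.89 kN, compressive.
For the titanium alloy segment, free thermal change = 9.2×10⁻⁶×104×320 = 0.3062 mm and elastic change from P = 93890×320/(245×115×10³) = 1.066 mm; these oppose, so the net change is 0.76 mm (segment shortens).

|ΔL| ≈ 0.76 mm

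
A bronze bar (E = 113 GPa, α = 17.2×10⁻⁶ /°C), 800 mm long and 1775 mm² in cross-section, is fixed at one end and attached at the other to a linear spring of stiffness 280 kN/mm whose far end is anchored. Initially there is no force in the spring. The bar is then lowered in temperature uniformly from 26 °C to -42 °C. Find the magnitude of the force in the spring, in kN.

P ≈ 124 kN

Free thermal contraction: δ_free = αΔT L = 17.2×10⁻⁶ × 68 × 800 = 0.9357 mm.
Let P be the tensile force in the spring. The bar extends elastically by PL/(AE) and the spring stretches by P/k; together these equal δ_free.
P [ L/(AE) + 1/k ] = δ_free → P [ 800/(1775×113×10³) + 1/(280×10³) ] = 0.9357.
P = 0.9357 / 7.56×10⁻⁶ = 123800 N.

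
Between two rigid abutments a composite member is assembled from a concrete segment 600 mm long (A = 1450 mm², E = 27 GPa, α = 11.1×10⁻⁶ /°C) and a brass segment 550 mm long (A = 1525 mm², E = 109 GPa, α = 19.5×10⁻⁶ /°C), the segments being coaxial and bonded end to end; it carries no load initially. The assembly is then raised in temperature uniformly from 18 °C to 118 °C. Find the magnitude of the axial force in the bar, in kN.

With the walls removed the bar would change length by δ_free = Σ αᵢΔT Lᵢ = 11.1×10⁻⁶×100×600 + 19.5×10⁻⁶×100×550 = 1.738 mm.
The rigid supports impose zero overall length change; the single axial force P common to all segments must satisfy P Σ Lᵢ/(AᵢEᵢ) = δ_free.
The series flexibility is Σ Lᵢ/(AᵢEᵢ) = 600/(1450×27×10³) + 550/(1525×109×10³) = 1.863×10⁻⁵ mm/N.
So P = 1.738 / 1.863×10⁻⁵ = 93.3 kN, compressive.

P ≈ 93.3 kN (compressive)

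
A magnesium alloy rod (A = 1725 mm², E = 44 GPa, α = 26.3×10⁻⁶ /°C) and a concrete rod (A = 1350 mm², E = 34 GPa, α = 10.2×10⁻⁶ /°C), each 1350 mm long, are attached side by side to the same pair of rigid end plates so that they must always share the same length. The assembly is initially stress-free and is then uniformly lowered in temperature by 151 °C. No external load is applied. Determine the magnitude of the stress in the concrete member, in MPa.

Both members must finish at the same length. With the larger α, the magnesium alloy tends to over-contract; the plates restrain it, putting the magnesium alloy in tension and the concrete in compression. With no external load the two internal forces are equal and opposite, magnitude P.
Equating the net (thermal + elastic) strains gives |α₁ − α₂|·ΔT = P·[1/(A₁E₁) + 1/(A₂E₂)].
|α₁ − α₂|·ΔT = 16.1×10⁻⁶ × 151 = 0.002431.
1/(A₁E₁) + 1/(A₂E₂) = 1/(1725×44×10³) + 1/(1350×34×10³) = 3.496×10⁻⁸ N⁻¹.
So P = 0.002431 / 3.496×10⁻⁸ = 69.54 kN.
σ_{concrete} = P/A₂ = 69540/1350 = 51.51 MPa, compressive.

σ ≈ 51.5 MPa (compressive)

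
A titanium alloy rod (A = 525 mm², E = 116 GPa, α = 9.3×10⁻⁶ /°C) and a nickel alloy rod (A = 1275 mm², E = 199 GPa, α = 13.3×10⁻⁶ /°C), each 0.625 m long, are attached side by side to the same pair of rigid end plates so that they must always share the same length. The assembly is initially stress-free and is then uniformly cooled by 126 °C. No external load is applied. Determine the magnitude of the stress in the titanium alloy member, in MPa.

Both members must finish at the same length. With the larger α, the nickel alloy tends to over-contract; the plates restrain it, putting the nickel alloy in tension and the titanium alloy in compression. With no external load the two internal forces are equal and opposite, magnitude P.
Equating the net (thermal + elastic) strains gives |α₁ − α₂|·ΔT = P·[1/(A₁E₁) + 1/(A₂E₂)].
|α₁ − α₂|·ΔT = 4×10⁻⁶ × 126 = 0.000504.
1/(A₁E₁) + 1/(A₂E₂) = 1/(525×116×10³) + 1/(1275×199×10³) = 2.036×10⁻⁸ N⁻¹.
So P = 0.000504 / 2.036×10⁻⁸ = 24.75 kN.
σ_{titanium alloy} = P/A₁ = 24750/525 = 47.15 MPa, compressive.

σ ≈ 47.1 MPa (compressive)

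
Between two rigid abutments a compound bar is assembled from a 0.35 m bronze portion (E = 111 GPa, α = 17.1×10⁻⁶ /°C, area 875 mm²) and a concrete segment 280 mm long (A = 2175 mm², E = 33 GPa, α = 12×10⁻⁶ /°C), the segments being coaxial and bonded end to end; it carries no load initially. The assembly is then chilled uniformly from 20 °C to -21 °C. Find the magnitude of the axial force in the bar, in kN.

P ≈ 51.1 kN (tensile)

Free thermal contraction of the whole bar: Σ αᵢΔT Lᵢ = 17.1×10⁻⁶×41×350 + 12×10⁻⁶×41×280 = 0.3831 mm.
Since the ends are fixed, an axial force P builds up, equal in every segment, with P · Σ Lᵢ/(AᵢEᵢ) = δ_free.
Σ Lᵢ/(AᵢEᵢ) = 350/(875×111×10³) + 280/(2175×33×10³) = 7.505×10⁻⁶ mm/N.
P = 0.3831 / 7.505×10⁻⁶ = 51050 N = 51.05 kN, tensile.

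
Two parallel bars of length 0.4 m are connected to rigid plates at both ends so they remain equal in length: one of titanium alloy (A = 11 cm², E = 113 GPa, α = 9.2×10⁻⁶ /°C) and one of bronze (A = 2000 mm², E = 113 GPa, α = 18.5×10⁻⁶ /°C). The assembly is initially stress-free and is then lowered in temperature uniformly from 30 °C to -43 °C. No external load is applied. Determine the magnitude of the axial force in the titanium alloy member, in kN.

Both members must finish at the same length. With the larger α, the bronze tends to over-contract; the plates restrain it, putting the bronze in tension and the titanium alloy in compression. With no external load the two internal forces are equal and opposite, magnitude P.
Equating the net (thermal + elastic) strains gives |α₁ − α₂|·ΔT = P·[1/(A₁E₁) + 1/(A₂E₂)].
|α₁ − α₂|·ΔT = 9.3×10⁻⁶ × 73 = 0.0006789.
1/(A₁E₁) + 1/(A₂E₂) = 1/(1100×113×10³) + 1/(2000×113×10³) = 1.247×10⁻⁸ N⁻¹.
P = 0.0006789 / 1.247×10⁻⁸ = 54440 N = 54.44 kN.

P ≈ 54.4 kN (compressive in the titanium alloy)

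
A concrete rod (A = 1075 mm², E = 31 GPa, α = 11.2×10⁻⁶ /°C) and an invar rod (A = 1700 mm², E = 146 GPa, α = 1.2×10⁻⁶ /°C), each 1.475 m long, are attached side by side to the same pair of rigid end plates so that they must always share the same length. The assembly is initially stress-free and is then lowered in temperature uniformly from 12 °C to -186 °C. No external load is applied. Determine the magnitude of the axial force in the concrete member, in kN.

P ≈ 58.2 kN (tensile in the concrete)

Equilibrium of a rigid end plate with no external load gives equal and opposite internal forces ±P in the two members. Since α_{concrete} > α_{invar}, cooling drives the concrete into tension and the invar into compression.
Compatibility of the two members (thermal + elastic change equal): (α₁ − α₂)ΔT = P·[1/(A₁E₁) + 1/(A₂E₂)].
|α₁ − α₂|·ΔT = 10×10⁻⁶ × 198 = 0.00198.
1/(A₁E₁) + 1/(A₂E₂) = 1/(1075×31×10³) + 1/(1700×146×10³) = 3.404×10⁻⁸ N⁻¹.
So P = 0.00198 / 3.404×10⁻⁸ = 58.17 kN.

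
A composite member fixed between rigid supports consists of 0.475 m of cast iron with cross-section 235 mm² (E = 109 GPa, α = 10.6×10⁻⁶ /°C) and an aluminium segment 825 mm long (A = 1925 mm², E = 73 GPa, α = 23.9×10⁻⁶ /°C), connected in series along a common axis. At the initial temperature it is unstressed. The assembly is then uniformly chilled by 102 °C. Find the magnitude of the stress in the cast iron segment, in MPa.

Free thermal contraction of the whole bar: Σ αᵢΔT Lᵢ = 10.6×10⁻⁶×102×475 + 23.9×10⁻⁶×102×825 = 2.525 mm.
Since the ends are fixed, an axial force P builds up, equal in every segment, with P · Σ Lᵢ/(AᵢEᵢ) = δ_free.
Σ Lᵢ/(AᵢEᵢ) = 475/(235×109×10³) + 825/(1925×73×10³) = 2.441×10⁻⁵ mm/N.
P = 2.525 / 2.441×10⁻⁵ = 103400 N = 103.4 kN, tensile.
σ_{cast iron} = P / A = 103400 / 235 = 440 MPa.

σ ≈ 440 MPa (tensile)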